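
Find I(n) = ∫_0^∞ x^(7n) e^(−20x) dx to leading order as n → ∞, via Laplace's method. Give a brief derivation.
I(n) ~ (sqrt(2π·7n) / 20) · (7n/(20e))^(7n)

Write the integrand as exp(7n ln x − 20x) and set f(x) = 7n ln x − 20x. Then f'(x) = 7n/x − 20 = 0 at x* = 7n/20, and f''(x*) = −7n/x*^2 = −20^2/(7n). Laplace's method (interior maximum) gives
  I(n) ~ e^(f(x*)) · sqrt(2π / |f''(x*)|)
        = exp(7n ln(7n/20) − 7n) · sqrt(2π · 7n / 20^2)
        = (7n/20)^(7n) e^(−7n) · sqrt(2π·7n) / 20
        = (sqrt(2π·7n) / 20) · (7n/(20e))^(7n).
This matches Γ(7n+1)/20^(7n+1) with Stirling applied to Γ.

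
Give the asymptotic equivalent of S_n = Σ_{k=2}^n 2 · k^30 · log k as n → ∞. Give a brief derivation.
S_n ~ 2 · n^31 log n / 31 − 2 · n^31 / 961

By integral comparison, S_n = ∫_1^n 2 · x^30 · log x dx + O(n^30 · log n). For the integral, ∫ x^30 log x dx = n^31 log n / 31 − n^31/961 (integration by parts). Hence S_n ~ 2 · n^31 log n / 31 − 2 · n^31 / 961.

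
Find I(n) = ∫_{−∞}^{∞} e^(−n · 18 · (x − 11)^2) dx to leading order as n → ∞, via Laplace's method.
I(n) = sqrt(π/(18n))

Here φ(x) = 18 · (x − 11)^2 has its unique minimum at x* = 11 with φ(x*) = 0 and φ''(x*) = 36. Laplace's method gives
  I(n) ~ e^(−n φ(x*)) · sqrt(2π / (n · φ''(x*))) = sqrt(2π / (36n)) = sqrt(π/(18n)).
This is exact: substituting u = (x − 11)·sqrt(18n) gives I(n) = (1/sqrt(18n)) ∫_{−∞}^{∞} e^(−u^2) du = sqrt(π/(18n)).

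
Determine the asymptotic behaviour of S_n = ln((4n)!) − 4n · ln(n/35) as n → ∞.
S_n ~ 4n · (ln 140 − 1) + O(ln n)

Stirling: ln((4n)!) = 4n ln(4n) − 4n + O(ln n).
  S_n = 4n ln(4n) − 4n − 4n ln(n/35) + O(ln n)
      = 4n ln(4n) − 4n ln n + 4n ln 35 − 4n + O(ln n)
      = 4n ln 4 + 4n ln 35 − 4n + O(ln n)
      = 4n (ln 140 − 1) + O(ln n).
Numerically ln(140) − 1 ≈ 3.9416.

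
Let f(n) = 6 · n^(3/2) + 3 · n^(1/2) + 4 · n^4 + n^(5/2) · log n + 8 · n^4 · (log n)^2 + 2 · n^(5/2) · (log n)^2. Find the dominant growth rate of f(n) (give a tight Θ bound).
f(n) ∈ Θ(n^4 · (log n)^2)

Compare the terms by growth order. For large n, n^a · (log n)^b dominates n^a' · (log n)^b' iff a > a', or (a = a' and b > b'). Ranking the 6 terms shows the dominant one is 8 · n^4 · (log n)^2. Hence f(n) ∈ Θ(n^4 · (log n)^2).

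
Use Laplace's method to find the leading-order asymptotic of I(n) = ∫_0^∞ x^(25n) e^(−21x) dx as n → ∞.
I(n) ~ (sqrt(2π·25n) / 21) · (25n/(21e))^(25n)

Write the integrand as exp(25n ln x − 21x) and set f(x) = 25n ln x − 21x. Then f'(x) = 25n/x − 21 = 0 at x* = 25n/21, and f''(x*) = −25n/x*^2 = −21^2/(25n). Laplace's method (interior maximum) gives
  I(n) ~ e^(f(x*)) · sqrt(2π / |f''(x*)|)
        = exp(25n ln(25n/21) − 25n) · sqrt(2π · 25n / 21^2)
        = (25n/21)^(25n) e^(−25n) · sqrt(2π·25n) / 21
        = (sqrt(2π·25n) / 21) · (25n/(21e))^(25n).
This matches Γ(25n+1)/21^(25n+1) with Stirling applied to Γ.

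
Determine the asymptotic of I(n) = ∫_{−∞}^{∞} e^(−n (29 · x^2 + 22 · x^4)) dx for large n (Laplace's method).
I(n) ~ sqrt(π/(29n))

φ(x) = 29 · x^2 + 22 · x^4 has its unique global minimum at x* = 0 (since φ'(x) = 58x + 88x^3 = 0 only at x = 0 for real x with both coefficients positive, and φ → ∞ as |x| → ∞). At x* = 0, φ(0) = 0 and φ''(0) = 58. Laplace's method then gives
  I(n) ~ sqrt(2π / (n · φ''(0))) · e^(−n φ(0)) = sqrt(2π / (58n)) = sqrt(π/(29n)).
The 22 · x^4 term contributes only at subleading order (an O(1/n) relative correction).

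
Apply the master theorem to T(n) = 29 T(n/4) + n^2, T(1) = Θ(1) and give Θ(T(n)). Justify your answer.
T(n) = Θ(n^(log_4 29))

Master theorem: compare f(n) = n^2 to n^(log_4 29) where log_4 29 ≈ 2.429. Since 2 < log_4 29, we have f(n) = O(n^(log_4 29 − ε)) for some ε > 0 — Case 1. Hence T(n) = Θ(n^(log_4 29)).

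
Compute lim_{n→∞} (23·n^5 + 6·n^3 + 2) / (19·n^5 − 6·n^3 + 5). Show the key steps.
lim = 23/19

For large n the leading n^5 terms dominate both numerator and denominator. Dividing top and bottom by n^5, every other term tends to 0, leaving 23/19.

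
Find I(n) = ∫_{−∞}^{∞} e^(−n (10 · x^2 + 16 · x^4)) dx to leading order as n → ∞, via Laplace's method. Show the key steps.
I(n) ~ sqrt(π/(10n))

φ(x) = 10 · x^2 + 16 · x^4 has its unique global minimum at x* = 0 (since φ'(x) = 20x + 64x^3 = 0 only at x = 0 for real x with both coefficients positive, and φ → ∞ as |x| → ∞). At x* = 0, φ(0) = 0 and φ''(0) = 20. Laplace's method then gives
  I(n) ~ sqrt(2π / (n · φ''(0))) · e^(−n φ(0)) = sqrt(2π / (20n)) = sqrt(π/(10n)).
The 16 · x^4 term contributes only at subleading order (an O(1/n) relative correction).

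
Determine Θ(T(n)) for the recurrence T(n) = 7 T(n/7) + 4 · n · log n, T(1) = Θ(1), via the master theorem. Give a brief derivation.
T(n) = Θ(n · (log n)^2)

Here log_7 7 = 1 and f(n) = 4 · n · log n = Θ(n^(log_7 7) · (log n)^1). This is the extended Case 2 of the master theorem (f matches the critical exponent up to log factors), giving T(n) = Θ(n^(log_7 7) · (log n)^(1+1)) = Θ(n · (log n)^2).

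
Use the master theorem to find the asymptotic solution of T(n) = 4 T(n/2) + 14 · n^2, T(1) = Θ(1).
T(n) = Θ(n^2 log n)

log_2 4 = 2, and f(n) = 14 · n^2 = Θ(n^(log_2 4)). This is Case 2 of the master theorem: T(n) = Θ(f(n) · log n) = Θ(n^2 log n).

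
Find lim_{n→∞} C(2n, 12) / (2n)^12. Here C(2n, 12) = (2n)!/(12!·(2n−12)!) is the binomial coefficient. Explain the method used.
lim = 1/12! = 1/479001600

With N = 2n → ∞: C(N, 12) / N^12 = [N(N−1)…(N−11)] / (12! · N^12) = (1/12!) · 1 · (1 − 1/(2n)) · … · (1 − 11/(2n)). Each factor → 1 as N → ∞, so the limit is 1/12! = 1/479001600.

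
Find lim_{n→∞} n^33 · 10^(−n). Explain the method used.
lim = 0

Exponentials with base > 1 dominate every fixed polynomial: for any fixed c, n^c / 10^n → 0 as n → ∞ (e.g. by the ratio test, or by writing 10^n = e^(n ln 10) and noting e^(n ln 10) / n^c → ∞). Hence n^33 · 10^(−n) = n^33 / 10^n → 0.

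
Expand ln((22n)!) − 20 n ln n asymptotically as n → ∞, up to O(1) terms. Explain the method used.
ln((22n)!) − 20 n ln n = 2 n ln n + 22(ln 22 − 1) n + (1/2) ln(2π·22n) + O(1/n)

Stirling: ln((22n)!) = 22n ln(22n) − 22n + (1/2) ln(2π·22n) + O(1/n).
Expand 22n ln(22n) = 22n (ln n + ln 22) = 22n ln n + 22n ln 22.
Subtract 20n ln n: leading term is (22 − 20) n ln n = 2 n ln n. The next term is 22n ln 22 − 22n = 22(ln 22 − 1) n. Then the (1/2) ln(2π·22n) correction.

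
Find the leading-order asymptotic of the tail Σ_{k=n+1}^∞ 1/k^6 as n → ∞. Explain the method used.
Σ_{k>n} 1/k^6 ~ 1/(5 · n^5)

Compare to the integral: ∫_{n}^∞ x^(−6) dx = [−x^(−5)/5]_{n}^∞ = 1/((6−1)·n^5). Euler-Maclaurin then gives
  Σ_{k>n} 1/k^6 = ∫_{n}^∞ dx/x^6 − 1/(2·n^6) + O(1/n^7).
(Equivalently this is ζ(6) − Σ_{k≤n} 1/k^6.)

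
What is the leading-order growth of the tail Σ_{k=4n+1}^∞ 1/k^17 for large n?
Σ_{k>4n} 1/k^17 ~ 1/(16 · (4n)^16)

Compare to the integral: ∫_{4n}^∞ x^(−17) dx = [−x^(−16)/16]_{4n}^∞ = 1/((17−1)·(4n)^16). Euler-Maclaurin then gives
  Σ_{k>4n} 1/k^17 = ∫_{4n}^∞ dx/x^17 − 1/(2·(4n)^17) + O(1/(4n)^18).
(Equivalently this is ζ(17) − Σ_{k≤4n} 1/k^17.)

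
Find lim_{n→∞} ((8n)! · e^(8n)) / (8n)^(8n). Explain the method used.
lim = ∞

Stirling: (8n)! ~ sqrt(2π·8n) · (8n/e)^(8n). Hence
  (8n)! · e^(8n) / (8n)^(8n) ~ sqrt(2π·8n) = sqrt(2π·8) · sqrt(n) → ∞.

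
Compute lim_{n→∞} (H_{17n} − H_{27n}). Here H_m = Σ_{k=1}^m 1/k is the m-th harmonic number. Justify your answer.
lim = ln(17/27)

Euler-Maclaurin gives H_m = ln m + γ + 1/(2m) + O(1/m^2). The γ and O(1/m) terms cancel in the difference:
  H_{17n} − H_{27n} = ln(17n) − ln(27n) + O(1/n) = ln(17/27) + O(1/n).
Hence the limit is ln(17/27).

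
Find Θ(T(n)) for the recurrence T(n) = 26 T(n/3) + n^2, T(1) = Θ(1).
T(n) = Θ(n^(log_3 26))

Master theorem: compare f(n) = n^2 to n^(log_3 26) where log_3 26 ≈ 2.966. Since 2 < log_3 26, we have f(n) = O(n^(log_3 26 − ε)) for some ε > 0 — Case 1. Hence T(n) = Θ(n^(log_3 26)).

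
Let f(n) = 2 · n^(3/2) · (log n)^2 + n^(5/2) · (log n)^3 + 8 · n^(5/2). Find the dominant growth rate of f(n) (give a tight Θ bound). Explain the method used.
f(n) ∈ Θ(n^(5/2) · (log n)^3)

Compare the terms by growth order. For large n, n^a · (log n)^b dominates n^a' · (log n)^b' iff a > a', or (a = a' and b > b'). Ranking the 3 terms shows the dominant one is n^(5/2) · (log n)^3. Hence f(n) ∈ Θ(n^(5/2) · (log n)^3).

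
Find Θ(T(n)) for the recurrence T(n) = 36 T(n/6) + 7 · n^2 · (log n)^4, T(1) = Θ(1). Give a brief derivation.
T(n) = Θ(n^2 · (log n)^5)

Here log_6 36 = 2 and f(n) = 7 · n^2 · (log n)^4 = Θ(n^(log_6 36) · (log n)^4). This is the extended Case 2 of the master theorem (f matches the critical exponent up to log factors), giving T(n) = Θ(n^(log_6 36) · (log n)^(4+1)) = Θ(n^2 · (log n)^5).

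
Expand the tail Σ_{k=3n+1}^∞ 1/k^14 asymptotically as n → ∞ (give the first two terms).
Σ_{k>3n} 1/k^14 = 1/(13 · (3n)^13) − 1/(2 · (3n)^14) + O(1/(3n)^15)

Compare to the integral: ∫_{3n}^∞ x^(−14) dx = [−x^(−13)/13]_{3n}^∞ = 1/((14−1)·(3n)^13). The Euler-Maclaurin correction adds −f(3n)/2 = −1/(2·(3n)^14). Euler-Maclaurin then gives
  Σ_{k>3n} 1/k^14 = ∫_{3n}^∞ dx/x^14 − 1/(2·(3n)^14) + O(1/(3n)^15).
(Equivalently this is ζ(14) − Σ_{k≤3n} 1/k^14.)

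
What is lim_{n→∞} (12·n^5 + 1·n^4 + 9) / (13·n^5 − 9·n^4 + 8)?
lim = 12/13

For large n the leading n^5 terms dominate both numerator and denominator. Dividing top and bottom by n^5, every other term tends to 0, leaving 12/13.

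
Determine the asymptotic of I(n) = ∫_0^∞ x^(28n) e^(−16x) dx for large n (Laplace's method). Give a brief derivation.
I(n) ~ (sqrt(2π·28n) / 16) · (28n/(16e))^(28n)

Write the integrand as exp(28n ln x − 16x) and set f(x) = 28n ln x − 16x. Then f'(x) = 28n/x − 16 = 0 at x* = 28n/16, and f''(x*) = −28n/x*^2 = −16^2/(28n). Laplace's method (interior maximum) gives
  I(n) ~ e^(f(x*)) · sqrt(2π / |f''(x*)|)
        = exp(28n ln(28n/16) − 28n) · sqrt(2π · 28n / 16^2)
        = (28n/16)^(28n) e^(−28n) · sqrt(2π·28n) / 16
        = (sqrt(2π·28n) / 16) · (28n/(16e))^(28n).
This matches Γ(28n+1)/16^(28n+1) with Stirling applied to Γ.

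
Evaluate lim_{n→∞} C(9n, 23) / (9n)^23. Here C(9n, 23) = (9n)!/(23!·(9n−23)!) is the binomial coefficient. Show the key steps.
lim = 1/23! = 1/25852016738884976640000

With N = 9n → ∞: C(N, 23) / N^23 = [N(N−1)…(N−22)] / (23! · N^23) = (1/23!) · 1 · (1 − 1/(9n)) · … · (1 − 22/(9n)). Each factor → 1 as N → ∞, so the limit is 1/23! = 1/25852016738884976640000.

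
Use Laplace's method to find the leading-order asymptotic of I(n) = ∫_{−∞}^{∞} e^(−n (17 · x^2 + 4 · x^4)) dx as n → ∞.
I(n) ~ sqrt(π/(17n))

φ(x) = 17 · x^2 + 4 · x^4 has its unique global minimum at x* = 0 (since φ'(x) = 34x + 16x^3 = 0 only at x = 0 for real x with both coefficients positive, and φ → ∞ as |x| → ∞). At x* = 0, φ(0) = 0 and φ''(0) = 34. Laplace's method then gives
  I(n) ~ sqrt(2π / (n · φ''(0))) · e^(−n φ(0)) = sqrt(2π / (34n)) = sqrt(π/(17n)).
The 4 · x^4 term contributes only at subleading order (an O(1/n) relative correction).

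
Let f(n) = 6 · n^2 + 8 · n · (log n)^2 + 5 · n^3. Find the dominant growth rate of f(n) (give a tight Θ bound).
f(n) ∈ Θ(n^3)

Compare the terms by growth order. For large n, n^a · (log n)^b dominates n^a' · (log n)^b' iff a > a', or (a = a' and b > b'). Ranking the 3 terms shows the dominant one is 5 · n^3. Hence f(n) ∈ Θ(n^3).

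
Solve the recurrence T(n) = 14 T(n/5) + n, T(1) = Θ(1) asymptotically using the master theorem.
T(n) = Θ(n^(log_5 14))

Master theorem: compare f(n) = n to n^(log_5 14) where log_5 14 ≈ 1.640. Since 1 < log_5 14, we have f(n) = O(n^(log_5 14 − ε)) for some ε > 0 — Case 1. Hence T(n) = Θ(n^(log_5 14)).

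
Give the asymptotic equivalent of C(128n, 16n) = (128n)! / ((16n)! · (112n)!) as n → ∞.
C(128n, 16n) ~ (16777216/823543)^(16n) · sqrt(4/(7π·16n))

Write N = 16n. Apply Stirling to each factorial:
  (8N)! ~ sqrt(2π·8N) · (8N/e)^(8N),
  N! ~ sqrt(2π N) · (N/e)^N,
  (7N)! ~ sqrt(2π·7N) · (7N/e)^(7N).
The exponential factors combine to (8N)^(8N) / (N^N · (7N)^(7N)) = 8^(8N)/7^(7N) = (8^8/7^7)^N = (16777216/823543)^N.
The square-root prefactors combine to sqrt(2π·8N) / (sqrt(2π N)·sqrt(2π·7N)) = sqrt(8 / (2π·7·N)) = sqrt(4/(7π·16n)).
Substituting N = 16n: C(128n, 16n) ~ (16777216/823543)^(16n) · sqrt(4/(7π·16n)).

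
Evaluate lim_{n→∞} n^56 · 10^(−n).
lim = 0

Exponentials with base > 1 dominate every fixed polynomial: for any fixed c, n^c / 10^n → 0 as n → ∞ (e.g. by the ratio test, or by writing 10^n = e^(n ln 10) and noting e^(n ln 10) / n^c → ∞). Hence n^56 · 10^(−n) = n^56 / 10^n → 0.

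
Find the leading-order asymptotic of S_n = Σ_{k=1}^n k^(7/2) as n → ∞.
S_n ~ (2/9) · n^(9/2)

Integral comparison: Σ_{k=1}^n k^(7/2) = ∫_0^n x^(7/2) dx + O(n^(7/2)). The integral is n^(1 + 7/2) / (1 + 7/2) = n^((7+2)/2) / ((7+2)/2) = (2/9) · n^(9/2).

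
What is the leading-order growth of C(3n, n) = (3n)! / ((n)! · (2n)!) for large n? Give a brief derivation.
C(3n, n) ~ (27/4)^(n) · sqrt(3/(4π·n))

Write N = n. Apply Stirling to each factorial:
  (3N)! ~ sqrt(2π·3N) · (3N/e)^(3N),
  N! ~ sqrt(2π N) · (N/e)^N,
  (2N)! ~ sqrt(2π·2N) · (2N/e)^(2N).
The exponential factors combine to (3N)^(3N) / (N^N · (2N)^(2N)) = 3^(3N)/2^(2N) = (3^3/2^2)^N = (27/4)^N.
The square-root prefactors combine to sqrt(2π·3N) / (sqrt(2π N)·sqrt(2π·2N)) = sqrt(3 / (2π·2·N)) = sqrt(3/(4π·n)).
Substituting N = n: C(3n, n) ~ (27/4)^(n) · sqrt(3/(4π·n)).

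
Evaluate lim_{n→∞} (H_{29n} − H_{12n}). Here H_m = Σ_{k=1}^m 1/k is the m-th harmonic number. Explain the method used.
lim = ln(29/12)

Euler-Maclaurin gives H_m = ln m + γ + 1/(2m) + O(1/m^2). The γ and O(1/m) terms cancel in the difference:
  H_{29n} − H_{12n} = ln(29n) − ln(12n) + O(1/n) = ln(29/12) + O(1/n).
Hence the limit is ln(29/12).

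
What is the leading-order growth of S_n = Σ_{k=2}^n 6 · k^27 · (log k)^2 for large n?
S_n ~ 3 · n^28 · (log n)^2 / 14

By integral comparison, S_n = ∫_1^n 6 · x^27 · (log x)^2 dx + O(n^27 · (log n)^2). For the integral, the leading term of ∫_1^n x^27 (log x)^2 dx is n^28/28 · (log n)^2 (by repeated integration by parts; each step lowers the log-exponent and produces a relatively O(1/log n) correction). Hence S_n ~ 3 · n^28 · (log n)^2 / 14.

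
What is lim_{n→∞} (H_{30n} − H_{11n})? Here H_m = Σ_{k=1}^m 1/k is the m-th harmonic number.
lim = ln(30/11)

Euler-Maclaurin gives H_m = ln m + γ + 1/(2m) + O(1/m^2). The γ and O(1/m) terms cancel in the difference:
  H_{30n} − H_{11n} = ln(30n) − ln(11n) + O(1/n) = ln(30/11) + O(1/n).
Hence the limit is ln(30/11).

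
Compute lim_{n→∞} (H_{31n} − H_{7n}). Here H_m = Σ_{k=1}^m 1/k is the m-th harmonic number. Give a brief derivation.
lim = ln(31/7)

Euler-Maclaurin gives H_m = ln m + γ + 1/(2m) + O(1/m^2). The γ and O(1/m) terms cancel in the difference:
  H_{31n} − H_{7n} = ln(31n) − ln(7n) + O(1/n) = ln(31/7) + O(1/n).
Hence the limit is ln(31/7).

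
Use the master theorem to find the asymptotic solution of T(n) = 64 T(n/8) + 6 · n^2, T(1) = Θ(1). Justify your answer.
T(n) = Θ(n^2 log n)

log_8 64 = 2, and f(n) = 6 · n^2 = Θ(n^(log_8 64)). This is Case 2 of the master theorem: T(n) = Θ(f(n) · log n) = Θ(n^2 log n).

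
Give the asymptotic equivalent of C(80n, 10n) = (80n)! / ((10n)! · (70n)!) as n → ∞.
C(80n, 10n) ~ (16777216/823543)^(10n) · sqrt(4/(7π·10n))

Write N = 10n. Apply Stirling to each factorial:
  (8N)! ~ sqrt(2π·8N) · (8N/e)^(8N),
  N! ~ sqrt(2π N) · (N/e)^N,
  (7N)! ~ sqrt(2π·7N) · (7N/e)^(7N).
The exponential factors combine to (8N)^(8N) / (N^N · (7N)^(7N)) = 8^(8N)/7^(7N) = (8^8/7^7)^N = (16777216/823543)^N.
The square-root prefactors combine to sqrt(2π·8N) / (sqrt(2π N)·sqrt(2π·7N)) = sqrt(8 / (2π·7·N)) = sqrt(4/(7π·10n)).
Substituting N = 10n: C(80n, 10n) ~ (16777216/823543)^(10n) · sqrt(4/(7π·10n)).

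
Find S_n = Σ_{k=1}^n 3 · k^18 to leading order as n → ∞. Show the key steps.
S_n ~ 3 · n^19 / 19

By integral comparison (Euler-Maclaurin), Σ_{k=1}^n 3 · k^18 = 3 · ∫_0^n x^18 dx + O(n^18) = 3 · n^19/19 + O(n^18). (Equivalently, Faulhaber's formula gives the same leading term.)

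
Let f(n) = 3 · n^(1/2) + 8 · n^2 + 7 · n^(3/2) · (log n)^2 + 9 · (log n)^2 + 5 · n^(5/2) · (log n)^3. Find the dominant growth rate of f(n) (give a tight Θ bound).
f(n) ∈ Θ(n^(5/2) · (log n)^3)

Compare the terms by growth order. For large n, n^a · (log n)^b dominates n^a' · (log n)^b' iff a > a', or (a = a' and b > b'). Ranking the 5 terms shows the dominant one is 5 · n^(5/2) · (log n)^3. Hence f(n) ∈ Θ(n^(5/2) · (log n)^3).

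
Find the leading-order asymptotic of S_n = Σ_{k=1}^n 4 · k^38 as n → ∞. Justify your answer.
S_n ~ 4 · n^39 / 39

By integral comparison (Euler-Maclaurin), Σ_{k=1}^n 4 · k^38 = 4 · ∫_0^n x^38 dx + O(n^38) = 4 · n^39/39 + O(n^38). (Equivalently, Faulhaber's formula gives the same leading term.)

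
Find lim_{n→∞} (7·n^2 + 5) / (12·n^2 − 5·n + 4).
lim = 7/12

For large n the leading n^2 terms dominate both numerator and denominator. Dividing top and bottom by n^2, every other term tends to 0, leaving 7/12.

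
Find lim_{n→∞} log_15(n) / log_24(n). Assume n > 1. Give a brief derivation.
lim = ln(24) / ln(15) = log_15(24)

Change of base: log_15(n) = ln n / ln 15 and log_24(n) = ln n / ln 24. The ratio is (ln n / ln 15) · (ln 24 / ln n) = ln 24 / ln 15, a constant independent of n. So the limit is ln 24 / ln 15 = log_15(24).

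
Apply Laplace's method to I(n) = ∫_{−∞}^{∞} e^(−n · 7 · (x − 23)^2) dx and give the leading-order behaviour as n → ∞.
I(n) = sqrt(π/(7n))

Here φ(x) = 7 · (x − 23)^2 has its unique minimum at x* = 23 with φ(x*) = 0 and φ''(x*) = 14. Laplace's method gives
  I(n) ~ e^(−n φ(x*)) · sqrt(2π / (n · φ''(x*))) = sqrt(2π / (14n)) = sqrt(π/(7n)).
This is exact: substituting u = (x − 23)·sqrt(7n) gives I(n) = (1/sqrt(7n)) ∫_{−∞}^{∞} e^(−u^2) du = sqrt(π/(7n)).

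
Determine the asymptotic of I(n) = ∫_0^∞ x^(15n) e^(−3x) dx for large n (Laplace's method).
I(n) ~ (sqrt(2π·15n) / 3) · (15n/(3e))^(15n)

Write the integrand as exp(15n ln x − 3x) and set f(x) = 15n ln x − 3x. Then f'(x) = 15n/x − 3 = 0 at x* = 15n/3, and f''(x*) = −15n/x*^2 = −3^2/(15n). Laplace's method (interior maximum) gives
  I(n) ~ e^(f(x*)) · sqrt(2π / |f''(x*)|)
        = exp(15n ln(15n/3) − 15n) · sqrt(2π · 15n / 3^2)
        = (15n/3)^(15n) e^(−15n) · sqrt(2π·15n) / 3
        = (sqrt(2π·15n) / 3) · (15n/(3e))^(15n).
This matches Γ(15n+1)/3^(15n+1) with Stirling applied to Γ.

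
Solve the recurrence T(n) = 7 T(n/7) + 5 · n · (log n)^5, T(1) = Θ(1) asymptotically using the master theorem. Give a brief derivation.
T(n) = Θ(n · (log n)^6)

Here log_7 7 = 1 and f(n) = 5 · n · (log n)^5 = Θ(n^(log_7 7) · (log n)^5). This is the extended Case 2 of the master theorem (f matches the critical exponent up to log factors), giving T(n) = Θ(n^(log_7 7) · (log n)^(5+1)) = Θ(n · (log n)^6).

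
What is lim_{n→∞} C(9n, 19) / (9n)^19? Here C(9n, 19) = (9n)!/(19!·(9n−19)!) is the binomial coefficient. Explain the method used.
lim = 1/19! = 1/121645100408832000

With N = 9n → ∞: C(N, 19) / N^19 = [N(N−1)…(N−18)] / (19! · N^19) = (1/19!) · 1 · (1 − 1/(9n)) · … · (1 − 18/(9n)). Each factor → 1 as N → ∞, so the limit is 1/19! = 1/121645100408832000.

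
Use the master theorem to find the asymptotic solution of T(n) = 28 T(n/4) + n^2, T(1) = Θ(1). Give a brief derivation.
T(n) = Θ(n^(log_4 28))

Master theorem: compare f(n) = n^2 to n^(log_4 28) where log_4 28 ≈ 2.404. Since 2 < log_4 28, we have f(n) = O(n^(log_4 28 − ε)) for some ε > 0 — Case 1. Hence T(n) = Θ(n^(log_4 28)).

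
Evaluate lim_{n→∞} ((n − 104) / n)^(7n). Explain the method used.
lim = e^(−728)

Rewrite as (1 − 104/n)^(7n). By the standard limit (1 + x/n)^n → e^x, we have (1 − 104/n)^n → e^(−104), and raising to the 7th power gives e^(−728).
More precisely, ln[(1 − 104/n)^(7n)] = 7n · ln(1 − 104/n) = 7n · (-104/n + O(1/n^2)) = -728 + O(1/n) → -728.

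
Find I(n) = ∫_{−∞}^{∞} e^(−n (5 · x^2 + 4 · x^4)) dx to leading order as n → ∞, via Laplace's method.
I(n) ~ sqrt(π/(5n))

φ(x) = 5 · x^2 + 4 · x^4 has its unique global minimum at x* = 0 (since φ'(x) = 10x + 16x^3 = 0 only at x = 0 for real x with both coefficients positive, and φ → ∞ as |x| → ∞). At x* = 0, φ(0) = 0 and φ''(0) = 10. Laplace's method then gives
  I(n) ~ sqrt(2π / (n · φ''(0))) · e^(−n φ(0)) = sqrt(2π / (10n)) = sqrt(π/(5n)).
The 4 · x^4 term contributes only at subleading order (an O(1/n) relative correction).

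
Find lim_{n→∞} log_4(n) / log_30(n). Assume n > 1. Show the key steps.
lim = ln(30) / ln(4) = log_4(30)

Change of base: log_4(n) = ln n / ln 4 and log_30(n) = ln n / ln 30. The ratio is (ln n / ln 4) · (ln 30 / ln n) = ln 30 / ln 4, a constant independent of n. So the limit is ln 30 / ln 4 = log_4(30).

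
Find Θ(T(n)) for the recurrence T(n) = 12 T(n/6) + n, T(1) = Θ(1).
T(n) = Θ(n^(log_6 12))

Master theorem: compare f(n) = n to n^(log_6 12) where log_6 12 ≈ 1.387. Since 1 < log_6 12, we have f(n) = O(n^(log_6 12 − ε)) for some ε > 0 — Case 1. Hence T(n) = Θ(n^(log_6 12)).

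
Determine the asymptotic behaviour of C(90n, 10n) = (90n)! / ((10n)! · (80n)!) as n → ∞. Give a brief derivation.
C(90n, 10n) ~ (387420489/16777216)^(10n) · sqrt(9/(16π·10n))

Write N = 10n. Apply Stirling to each factorial:
  (9N)! ~ sqrt(2π·9N) · (9N/e)^(9N),
  N! ~ sqrt(2π N) · (N/e)^N,
  (8N)! ~ sqrt(2π·8N) · (8N/e)^(8N).
The exponential factors combine to (9N)^(9N) / (N^N · (8N)^(8N)) = 9^(9N)/8^(8N) = (9^9/8^8)^N = (387420489/16777216)^N.
The square-root prefactors combine to sqrt(2π·9N) / (sqrt(2π N)·sqrt(2π·8N)) = sqrt(9 / (2π·8·N)) = sqrt(9/(16π·10n)).
Substituting N = 10n: C(90n, 10n) ~ (387420489/16777216)^(10n) · sqrt(9/(16π·10n)).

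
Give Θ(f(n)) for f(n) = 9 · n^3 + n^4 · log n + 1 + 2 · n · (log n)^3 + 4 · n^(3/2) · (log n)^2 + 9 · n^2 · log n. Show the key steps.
f(n) ∈ Θ(n^4 · log n)

Compare the terms by growth order. For large n, n^a · (log n)^b dominates n^a' · (log n)^b' iff a > a', or (a = a' and b > b'). Ranking the 6 terms shows the dominant one is n^4 · log n. Hence f(n) ∈ Θ(n^4 · log n).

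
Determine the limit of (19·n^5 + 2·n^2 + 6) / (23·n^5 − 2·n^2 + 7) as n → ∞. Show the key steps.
lim = 19/23

For large n the leading n^5 terms dominate both numerator and denominator. Dividing top and bottom by n^5, every other term tends to 0, leaving 19/23.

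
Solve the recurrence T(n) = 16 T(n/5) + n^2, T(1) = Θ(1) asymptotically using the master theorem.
T(n) = Θ(n^2)

log_5 16 ≈ 1.723. f(n) = n^2 dominates n^(log_5 16) since 2 > 1.723, and the regularity condition a·f(n/b) = 16·(n/5)^2 = (16/25)·n^2 ≤ c·f(n) holds with c = 16/25 ≈ 0.64 < 1. So this is Case 3: T(n) = Θ(f(n)) = Θ(n^2).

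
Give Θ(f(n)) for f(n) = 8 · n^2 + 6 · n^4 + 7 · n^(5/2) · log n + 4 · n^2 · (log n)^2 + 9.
f(n) ∈ Θ(n^4)

Compare the terms by growth order. For large n, n^a · (log n)^b dominates n^a' · (log n)^b' iff a > a', or (a = a' and b > b'). Ranking the 5 terms shows the dominant one is 6 · n^4. Hence f(n) ∈ Θ(n^4).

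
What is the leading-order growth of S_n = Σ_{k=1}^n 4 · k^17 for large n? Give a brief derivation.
S_n ~ 2 · n^18 / 9

By integral comparison (Euler-Maclaurin), Σ_{k=1}^n 4 · k^17 = 4 · ∫_0^n x^17 dx + O(n^17) = 4 · n^18/18 = 2 · n^18 / 9 + O(n^17). (Equivalently, Faulhaber's formula gives the same leading term.)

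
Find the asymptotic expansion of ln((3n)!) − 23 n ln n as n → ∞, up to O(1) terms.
ln((3n)!) − 23 n ln n = −20 n ln n + 3(ln 3 − 1) n + (1/2) ln(2π·3n) + O(1/n)

Stirling: ln((3n)!) = 3n ln(3n) − 3n + (1/2) ln(2π·3n) + O(1/n).
Expand 3n ln(3n) = 3n (ln n + ln 3) = 3n ln n + 3n ln 3.
Subtract 23n ln n: leading term is (3 − 23) n ln n = −20 n ln n. The next term is 3n ln 3 − 3n = 3(ln 3 − 1) n. Then the (1/2) ln(2π·3n) correction.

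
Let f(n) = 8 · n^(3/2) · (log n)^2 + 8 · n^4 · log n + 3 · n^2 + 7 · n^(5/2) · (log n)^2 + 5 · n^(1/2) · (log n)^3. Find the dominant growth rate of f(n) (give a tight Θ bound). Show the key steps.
f(n) ∈ Θ(n^4 · log n)

Compare the terms by growth order. For large n, n^a · (log n)^b dominates n^a' · (log n)^b' iff a > a', or (a = a' and b > b'). Ranking the 5 terms shows the dominant one is 8 · n^4 · log n. Hence f(n) ∈ Θ(n^4 · log n).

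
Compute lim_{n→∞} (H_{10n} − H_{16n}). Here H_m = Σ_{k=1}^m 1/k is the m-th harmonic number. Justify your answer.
lim = ln(10/16) = ln(5/8)

Euler-Maclaurin gives H_m = ln m + γ + 1/(2m) + O(1/m^2). The γ and O(1/m) terms cancel in the difference:
  H_{10n} − H_{16n} = ln(10n) − ln(16n) + O(1/n) = ln(10/16) + O(1/n).
Hence the limit is ln(10/16) = ln(5/8).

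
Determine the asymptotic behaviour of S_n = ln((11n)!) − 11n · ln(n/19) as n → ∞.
S_n ~ 11n · (ln 209 − 1) + O(ln n)

Stirling: ln((11n)!) = 11n ln(11n) − 11n + O(ln n).
  S_n = 11n ln(11n) − 11n − 11n ln(n/19) + O(ln n)
      = 11n ln(11n) − 11n ln n + 11n ln 19 − 11n + O(ln n)
      = 11n ln 11 + 11n ln 19 − 11n + O(ln n)
      = 11n (ln 209 − 1) + O(ln n).
Numerically ln(209) − 1 ≈ 4.3423.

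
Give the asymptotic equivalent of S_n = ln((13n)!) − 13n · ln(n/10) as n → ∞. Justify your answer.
S_n ~ 13n · (ln 130 − 1) + O(ln n)

Stirling: ln((13n)!) = 13n ln(13n) − 13n + O(ln n).
  S_n = 13n ln(13n) − 13n − 13n ln(n/10) + O(ln n)
      = 13n ln(13n) − 13n ln n + 13n ln 10 − 13n + O(ln n)
      = 13n ln 13 + 13n ln 10 − 13n + O(ln n)
      = 13n (ln 130 − 1) + O(ln n).
Numerically ln(130) − 1 ≈ 3.8675.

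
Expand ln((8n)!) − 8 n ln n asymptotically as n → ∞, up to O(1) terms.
ln((8n)!) − 8 n ln n = 8(ln 8 − 1) n + (1/2) ln(2π·8n) + O(1/n)

Stirling: ln((8n)!) = 8n ln(8n) − 8n + (1/2) ln(2π·8n) + O(1/n).
Since 8n ln(8n) = 8n ln n + 8n ln 8, subtracting 8n ln n cancels the n ln n term exactly. What remains is 8(ln 8 − 1) n + (1/2) ln(2π·8n) + O(1/n).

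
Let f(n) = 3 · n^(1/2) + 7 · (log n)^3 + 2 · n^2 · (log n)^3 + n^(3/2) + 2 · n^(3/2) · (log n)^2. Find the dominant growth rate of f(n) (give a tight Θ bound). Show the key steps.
f(n) ∈ Θ(n^2 · (log n)^3)

Compare the terms by growth order. For large n, n^a · (log n)^b dominates n^a' · (log n)^b' iff a > a', or (a = a' and b > b'). Ranking the 5 terms shows the dominant one is 2 · n^2 · (log n)^3. Hence f(n) ∈ Θ(n^2 · (log n)^3).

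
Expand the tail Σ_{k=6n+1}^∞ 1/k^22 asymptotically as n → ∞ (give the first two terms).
Σ_{k>6n} 1/k^22 = 1/(21 · (6n)^21) − 1/(2 · (6n)^22) + O(1/(6n)^23)

Compare to the integral: ∫_{6n}^∞ x^(−22) dx = [−x^(−21)/21]_{6n}^∞ = 1/((22−1)·(6n)^21). The Euler-Maclaurin correction adds −f(6n)/2 = −1/(2·(6n)^22). Euler-Maclaurin then gives
  Σ_{k>6n} 1/k^22 = ∫_{6n}^∞ dx/x^22 − 1/(2·(6n)^22) + O(1/(6n)^23).
(Equivalently this is ζ(22) − Σ_{k≤6n} 1/k^22.)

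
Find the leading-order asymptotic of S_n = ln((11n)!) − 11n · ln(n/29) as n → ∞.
S_n ~ 11n · (ln 319 − 1) + O(ln n)

Stirling: ln((11n)!) = 11n ln(11n) − 11n + O(ln n).
  S_n = 11n ln(11n) − 11n − 11n ln(n/29) + O(ln n)
      = 11n ln(11n) − 11n ln n + 11n ln 29 − 11n + O(ln n)
      = 11n ln 11 + 11n ln 29 − 11n + O(ln n)
      = 11n (ln 319 − 1) + O(ln n).
Numerically ln(319) − 1 ≈ 4.7652.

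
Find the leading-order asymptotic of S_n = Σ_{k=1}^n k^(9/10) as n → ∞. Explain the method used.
S_n ~ (10/19) · n^(19/10)

Integral comparison: Σ_{k=1}^n k^(9/10) = ∫_0^n x^(9/10) dx + O(n^(9/10)). The integral is n^(1 + 9/10) / (1 + 9/10) = n^((9+10)/10) / ((9+10)/10) = (10/19) · n^(19/10).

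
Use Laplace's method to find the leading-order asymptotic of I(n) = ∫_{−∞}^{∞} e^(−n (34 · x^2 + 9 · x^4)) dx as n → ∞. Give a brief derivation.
I(n) ~ sqrt(π/(34n))

φ(x) = 34 · x^2 + 9 · x^4 has its unique global minimum at x* = 0 (since φ'(x) = 68x + 36x^3 = 0 only at x = 0 for real x with both coefficients positive, and φ → ∞ as |x| → ∞). At x* = 0, φ(0) = 0 and φ''(0) = 68. Laplace's method then gives
  I(n) ~ sqrt(2π / (n · φ''(0))) · e^(−n φ(0)) = sqrt(2π / (68n)) = sqrt(π/(34n)).
The 9 · x^4 term contributes only at subleading order (an O(1/n) relative correction).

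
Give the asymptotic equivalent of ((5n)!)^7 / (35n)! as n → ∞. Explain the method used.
((5n)!)^7/(35n)! ~ ((2π·5n)^(6/2) / sqrt(7)) · 7^(−7·5n)  →  0

Write N = 5n. Stirling: N! ~ sqrt(2π N)(N/e)^N and (7N)! ~ sqrt(2π·7N)·(7N/e)^(7N).
  (N!)^7/(7N)! ~ (2π N)^(7/2) (N/e)^(7N) / [sqrt(2π·7N) (7N/e)^(7N)]
     = (2π N)^(7/2) / sqrt(2π·7N) · (N/(7N))^(7N)
     = (2π N)^((7−1)/2) / sqrt(7) · 7^(−7N).
Since 7^7 > 1, the factor 7^(−7N) decays exponentially, so the ratio → 0. Substituting N = 5n gives the stated form.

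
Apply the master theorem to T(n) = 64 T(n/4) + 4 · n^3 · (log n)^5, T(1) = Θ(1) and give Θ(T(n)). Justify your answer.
T(n) = Θ(n^3 · (log n)^6)

Here log_4 64 = 3 and f(n) = 4 · n^3 · (log n)^5 = Θ(n^(log_4 64) · (log n)^5). This is the extended Case 2 of the master theorem (f matches the critical exponent up to log factors), giving T(n) = Θ(n^(log_4 64) · (log n)^(5+1)) = Θ(n^3 · (log n)^6).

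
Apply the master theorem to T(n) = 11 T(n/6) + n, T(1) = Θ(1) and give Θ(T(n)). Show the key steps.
T(n) = Θ(n^(log_6 11))

Master theorem: compare f(n) = n to n^(log_6 11) where log_6 11 ≈ 1.338. Since 1 < log_6 11, we have f(n) = O(n^(log_6 11 − ε)) for some ε > 0 — Case 1. Hence T(n) = Θ(n^(log_6 11)).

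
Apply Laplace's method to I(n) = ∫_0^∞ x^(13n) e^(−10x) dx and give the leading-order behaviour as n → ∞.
I(n) ~ (sqrt(2π·13n) / 10) · (13n/(10e))^(13n)

Write the integrand as exp(13n ln x − 10x) and set f(x) = 13n ln x − 10x. Then f'(x) = 13n/x − 10 = 0 at x* = 13n/10, and f''(x*) = −13n/x*^2 = −10^2/(13n). Laplace's method (interior maximum) gives
  I(n) ~ e^(f(x*)) · sqrt(2π / |f''(x*)|)
        = exp(13n ln(13n/10) − 13n) · sqrt(2π · 13n / 10^2)
        = (13n/10)^(13n) e^(−13n) · sqrt(2π·13n) / 10
        = (sqrt(2π·13n) / 10) · (13n/(10e))^(13n).
This matches Γ(13n+1)/10^(13n+1) with Stirling applied to Γ.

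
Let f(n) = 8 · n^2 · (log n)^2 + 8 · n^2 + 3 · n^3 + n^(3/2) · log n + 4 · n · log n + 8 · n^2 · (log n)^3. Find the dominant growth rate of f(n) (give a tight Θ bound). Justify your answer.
f(n) ∈ Θ(n^3)

Compare the terms by growth order. For large n, n^a · (log n)^b dominates n^a' · (log n)^b' iff a > a', or (a = a' and b > b'). Ranking the 6 terms shows the dominant one is 3 · n^3. Hence f(n) ∈ Θ(n^3).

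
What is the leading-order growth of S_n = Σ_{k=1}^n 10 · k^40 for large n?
S_n ~ 10 · n^41 / 41

By integral comparison (Euler-Maclaurin), Σ_{k=1}^n 10 · k^40 = 10 · ∫_0^n x^40 dx + O(n^40) = 10 · n^41/41 + O(n^40). (Equivalently, Faulhaber's formula gives the same leading term.)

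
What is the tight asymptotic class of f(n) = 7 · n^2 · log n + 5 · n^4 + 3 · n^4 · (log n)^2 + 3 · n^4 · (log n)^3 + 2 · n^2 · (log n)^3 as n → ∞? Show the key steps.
f(n) ∈ Θ(n^4 · (log n)^3)

Compare the terms by growth order. For large n, n^a · (log n)^b dominates n^a' · (log n)^b' iff a > a', or (a = a' and b > b'). Ranking the 5 terms shows the dominant one is 3 · n^4 · (log n)^3. Hence f(n) ∈ Θ(n^4 · (log n)^3).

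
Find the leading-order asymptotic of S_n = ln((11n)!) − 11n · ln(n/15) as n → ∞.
S_n ~ 11n · (ln 165 − 1) + O(ln n)

Stirling: ln((11n)!) = 11n ln(11n) − 11n + O(ln n).
  S_n = 11n ln(11n) − 11n − 11n ln(n/15) + O(ln n)
      = 11n ln(11n) − 11n ln n + 11n ln 15 − 11n + O(ln n)
      = 11n ln 11 + 11n ln 15 − 11n + O(ln n)
      = 11n (ln 165 − 1) + O(ln n).
Numerically ln(165) − 1 ≈ 4.1059.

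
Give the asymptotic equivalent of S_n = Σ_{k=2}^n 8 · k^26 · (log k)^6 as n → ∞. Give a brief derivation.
S_n ~ 8 · n^27 · (log n)^6 / 27

By integral comparison, S_n = ∫_1^n 8 · x^26 · (log x)^6 dx + O(n^26 · (log n)^6). For the integral, the leading term of ∫_1^n x^26 (log x)^6 dx is n^27/27 · (log n)^6 (by repeated integration by parts; each step lowers the log-exponent and produces a relatively O(1/log n) correction). Hence S_n ~ 8 · n^27 · (log n)^6 / 27.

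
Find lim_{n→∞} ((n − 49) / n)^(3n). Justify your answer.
lim = e^(−147)

Rewrite as (1 − 49/n)^(3n). By the standard limit (1 + x/n)^n → e^x, we have (1 − 49/n)^n → e^(−49), and raising to the 3rd power gives e^(−147).
More precisely, ln[(1 − 49/n)^(3n)] = 3n · ln(1 − 49/n) = 3n · (-49/n + O(1/n^2)) = -147 + O(1/n) → -147.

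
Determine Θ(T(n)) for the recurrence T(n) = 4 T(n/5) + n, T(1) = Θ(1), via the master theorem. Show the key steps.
T(n) = Θ(n)

log_5 4 ≈ 0.861. f(n) = n dominates n^(log_5 4) since 1 > 0.861, and the regularity condition a·f(n/b) = 4·(n/5)^1 = (4/5)·n ≤ c·f(n) holds with c = 4/5 ≈ 0.8 < 1. So this is Case 3: T(n) = Θ(f(n)) = Θ(n).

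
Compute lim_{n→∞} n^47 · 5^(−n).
lim = 0

Exponentials with base > 1 dominate every fixed polynomial: for any fixed c, n^c / 5^n → 0 as n → ∞ (e.g. by the ratio test, or by writing 5^n = e^(n ln 5) and noting e^(n ln 5) / n^c → ∞). Hence n^47 · 5^(−n) = n^47 / 5^n → 0.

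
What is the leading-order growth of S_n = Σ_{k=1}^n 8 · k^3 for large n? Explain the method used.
S_n ~ 2 · n^4

By integral comparison (Euler-Maclaurin), Σ_{k=1}^n 8 · k^3 = 8 · ∫_0^n x^3 dx + O(n^3) = 8 · n^4/4 = 2 · n^4 + O(n^3). (Equivalently, Faulhaber's formula gives the same leading term.)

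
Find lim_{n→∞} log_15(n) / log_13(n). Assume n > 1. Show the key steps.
lim = ln(13) / ln(15) = log_15(13)

Change of base: log_15(n) = ln n / ln 15 and log_13(n) = ln n / ln 13. The ratio is (ln n / ln 15) · (ln 13 / ln n) = ln 13 / ln 15, a constant independent of n. So the limit is ln 13 / ln 15 = log_15(13).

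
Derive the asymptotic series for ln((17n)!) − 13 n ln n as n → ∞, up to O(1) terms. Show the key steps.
ln((17n)!) − 13 n ln n = 4 n ln n + 17(ln 17 − 1) n + (1/2) ln(2π·17n) + O(1/n)

Stirling: ln((17n)!) = 17n ln(17n) − 17n + (1/2) ln(2π·17n) + O(1/n).
Expand 17n ln(17n) = 17n (ln n + ln 17) = 17n ln n + 17n ln 17.
Subtract 13n ln n: leading term is (17 − 13) n ln n = 4 n ln n. The next term is 17n ln 17 − 17n = 17(ln 17 − 1) n. Then the (1/2) ln(2π·17n) correction.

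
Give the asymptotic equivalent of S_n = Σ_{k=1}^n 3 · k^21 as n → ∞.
S_n ~ 3 · n^22 / 22

By integral comparison (Euler-Maclaurin), Σ_{k=1}^n 3 · k^21 = 3 · ∫_0^n x^21 dx + O(n^21) = 3 · n^22/22 + O(n^21). (Equivalently, Faulhaber's formula gives the same leading term.)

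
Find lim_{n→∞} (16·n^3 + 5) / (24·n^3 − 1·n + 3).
lim = 16/24 = 2/3

For large n the leading n^3 terms dominate both numerator and denominator. Dividing top and bottom by n^3, every other term tends to 0, leaving 16/24 = 2/3.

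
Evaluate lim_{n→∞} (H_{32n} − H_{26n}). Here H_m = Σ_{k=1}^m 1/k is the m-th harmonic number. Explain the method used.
lim = ln(32/26) = ln(16/13)

Euler-Maclaurin gives H_m = ln m + γ + 1/(2m) + O(1/m^2). The γ and O(1/m) terms cancel in the difference:
  H_{32n} − H_{26n} = ln(32n) − ln(26n) + O(1/n) = ln(32/26) + O(1/n).
Hence the limit is ln(32/26) = ln(16/13).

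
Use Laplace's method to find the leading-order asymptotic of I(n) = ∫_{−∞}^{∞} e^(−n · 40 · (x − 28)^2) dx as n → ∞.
I(n) = sqrt(π/(40n))

Here φ(x) = 40 · (x − 28)^2 has its unique minimum at x* = 28 with φ(x*) = 0 and φ''(x*) = 80. Laplace's method gives
  I(n) ~ e^(−n φ(x*)) · sqrt(2π / (n · φ''(x*))) = sqrt(2π / (80n)) = sqrt(π/(40n)).
This is exact: substituting u = (x − 28)·sqrt(40n) gives I(n) = (1/sqrt(40n)) ∫_{−∞}^{∞} e^(−u^2) du = sqrt(π/(40n)).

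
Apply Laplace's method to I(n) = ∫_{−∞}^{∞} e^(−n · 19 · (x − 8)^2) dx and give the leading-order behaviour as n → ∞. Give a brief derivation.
I(n) = sqrt(π/(19n))

Here φ(x) = 19 · (x − 8)^2 has its unique minimum at x* = 8 with φ(x*) = 0 and φ''(x*) = 38. Laplace's method gives
  I(n) ~ e^(−n φ(x*)) · sqrt(2π / (n · φ''(x*))) = sqrt(2π / (38n)) = sqrt(π/(19n)).
This is exact: substituting u = (x − 8)·sqrt(19n) gives I(n) = (1/sqrt(19n)) ∫_{−∞}^{∞} e^(−u^2) du = sqrt(π/(19n)).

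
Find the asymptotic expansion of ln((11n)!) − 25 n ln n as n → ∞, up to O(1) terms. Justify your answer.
ln((11n)!) − 25 n ln n = −14 n ln n + 11(ln 11 − 1) n + (1/2) ln(2π·11n) + O(1/n)

Stirling: ln((11n)!) = 11n ln(11n) − 11n + (1/2) ln(2π·11n) + O(1/n).
Expand 11n ln(11n) = 11n (ln n + ln 11) = 11n ln n + 11n ln 11.
Subtract 25n ln n: leading term is (11 − 25) n ln n = −14 n ln n. The next term is 11n ln 11 − 11n = 11(ln 11 − 1) n. Then the (1/2) ln(2π·11n) correction.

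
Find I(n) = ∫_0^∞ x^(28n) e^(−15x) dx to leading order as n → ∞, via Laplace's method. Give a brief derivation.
I(n) ~ (sqrt(2π·28n) / 15) · (28n/(15e))^(28n)

Write the integrand as exp(28n ln x − 15x) and set f(x) = 28n ln x − 15x. Then f'(x) = 28n/x − 15 = 0 at x* = 28n/15, and f''(x*) = −28n/x*^2 = −15^2/(28n). Laplace's method (interior maximum) gives
  I(n) ~ e^(f(x*)) · sqrt(2π / |f''(x*)|)
        = exp(28n ln(28n/15) − 28n) · sqrt(2π · 28n / 15^2)
        = (28n/15)^(28n) e^(−28n) · sqrt(2π·28n) / 15
        = (sqrt(2π·28n) / 15) · (28n/(15e))^(28n).
This matches Γ(28n+1)/15^(28n+1) with Stirling applied to Γ.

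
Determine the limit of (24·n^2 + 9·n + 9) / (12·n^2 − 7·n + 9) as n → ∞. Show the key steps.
lim = 24/12 = 2

For large n the leading n^2 terms dominate both numerator and denominator. Dividing top and bottom by n^2, every other term tends to 0, leaving 24/12 = 2.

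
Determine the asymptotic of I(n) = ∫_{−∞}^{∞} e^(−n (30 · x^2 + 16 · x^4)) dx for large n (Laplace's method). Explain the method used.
I(n) ~ sqrt(π/(30n))

φ(x) = 30 · x^2 + 16 · x^4 has its unique global minimum at x* = 0 (since φ'(x) = 60x + 64x^3 = 0 only at x = 0 for real x with both coefficients positive, and φ → ∞ as |x| → ∞). At x* = 0, φ(0) = 0 and φ''(0) = 60. Laplace's method then gives
  I(n) ~ sqrt(2π / (n · φ''(0))) · e^(−n φ(0)) = sqrt(2π / (60n)) = sqrt(π/(30n)).
The 16 · x^4 term contributes only at subleading order (an O(1/n) relative correction).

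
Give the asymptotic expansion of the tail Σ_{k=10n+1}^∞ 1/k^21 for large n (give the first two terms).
Σ_{k>10n} 1/k^21 = 1/(20 · (10n)^20) − 1/(2 · (10n)^21) + O(1/(10n)^22)

Compare to the integral: ∫_{10n}^∞ x^(−21) dx = [−x^(−20)/20]_{10n}^∞ = 1/((21−1)·(10n)^20). The Euler-Maclaurin correction adds −f(10n)/2 = −1/(2·(10n)^21). Euler-Maclaurin then gives
  Σ_{k>10n} 1/k^21 = ∫_{10n}^∞ dx/x^21 − 1/(2·(10n)^21) + O(1/(10n)^22).
(Equivalently this is ζ(21) − Σ_{k≤10n} 1/k^21.)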